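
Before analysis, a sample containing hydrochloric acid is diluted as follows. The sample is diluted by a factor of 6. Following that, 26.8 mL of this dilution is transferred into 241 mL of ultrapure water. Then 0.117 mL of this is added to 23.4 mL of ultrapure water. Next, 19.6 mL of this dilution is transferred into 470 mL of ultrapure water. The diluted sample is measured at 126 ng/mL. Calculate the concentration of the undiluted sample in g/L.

Overall dilution factor = 6 × 9.993 × 201 × 24.98 = 3.01 × 10⁵.
Original = 126 ng/mL × 3.01 × 10⁵ = 3.79 × 10⁷ ng/mL = 37.9 g/L.

37.9 g/L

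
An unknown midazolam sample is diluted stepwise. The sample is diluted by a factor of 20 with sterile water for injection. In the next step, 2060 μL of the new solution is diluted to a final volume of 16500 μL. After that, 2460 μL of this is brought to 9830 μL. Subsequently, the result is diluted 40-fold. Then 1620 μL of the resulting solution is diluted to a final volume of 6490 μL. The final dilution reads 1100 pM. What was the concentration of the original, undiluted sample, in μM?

113 μM

Overall dilution factor = 20 × 8.010 × 3.996 × 40 × 4.006 = 1.03 × 10⁵.
Original = 1100 pM × 1.03 × 10⁵ = 1.13 × 10⁸ pM = 113 μM.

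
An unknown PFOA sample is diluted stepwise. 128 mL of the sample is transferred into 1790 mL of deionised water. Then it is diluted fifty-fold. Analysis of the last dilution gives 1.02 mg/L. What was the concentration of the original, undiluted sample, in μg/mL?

764 μg/mL

Overall dilution factor = 14.98 × 50 = 749.
Original = 1.02 mg/L × 749 = 764 mg/L = 764 μg/mL.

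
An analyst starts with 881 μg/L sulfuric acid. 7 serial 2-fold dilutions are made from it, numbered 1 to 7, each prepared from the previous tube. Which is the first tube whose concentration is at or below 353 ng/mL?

tube 2

Tube n has concentration 881 μg/L / 2ⁿ.
Need 2ⁿ ≥ 881 μg/L / 353 ng/mL = 2.50, so n ≥ 1.32.
First such tube: n = 2.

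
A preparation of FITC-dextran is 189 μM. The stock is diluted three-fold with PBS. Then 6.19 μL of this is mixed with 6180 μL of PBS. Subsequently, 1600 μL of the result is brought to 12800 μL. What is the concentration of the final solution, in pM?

7880 pM

Overall dilution factor = 3 × 999.4 × 8 = 2.40 × 10⁴.
189 μM / 2.40 × 10⁴ = 7.88 × 10⁻³ μM = 7880 pM.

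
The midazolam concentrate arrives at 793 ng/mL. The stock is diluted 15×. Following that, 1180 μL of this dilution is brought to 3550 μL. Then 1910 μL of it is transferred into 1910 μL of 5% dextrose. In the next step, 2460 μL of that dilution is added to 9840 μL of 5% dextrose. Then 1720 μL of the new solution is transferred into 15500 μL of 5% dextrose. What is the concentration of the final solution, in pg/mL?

Overall dilution factor = 15 × 3.008 × 2 × 5 × 10.01 = 4518.
793 ng/mL / 4518 = 0.176 ng/mL = 176 pg/mL.

176 pg/mL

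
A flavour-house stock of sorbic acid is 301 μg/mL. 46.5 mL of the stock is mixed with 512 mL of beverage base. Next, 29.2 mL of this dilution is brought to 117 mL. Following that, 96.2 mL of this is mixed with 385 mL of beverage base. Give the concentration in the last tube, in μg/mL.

Overall dilution factor = 12.01 × 4.007 × 5.002 = 241.
301 μg/mL / 241 = 1.25 μg/mL.

1.25 μg/mL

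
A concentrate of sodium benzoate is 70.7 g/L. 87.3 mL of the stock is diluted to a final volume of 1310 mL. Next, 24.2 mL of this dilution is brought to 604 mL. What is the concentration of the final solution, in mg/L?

189 mg/L

Overall dilution factor = 15.01 × 24.96 = 375.
70.7 g/L / 375 = 0.189 g/L = 189 mg/L.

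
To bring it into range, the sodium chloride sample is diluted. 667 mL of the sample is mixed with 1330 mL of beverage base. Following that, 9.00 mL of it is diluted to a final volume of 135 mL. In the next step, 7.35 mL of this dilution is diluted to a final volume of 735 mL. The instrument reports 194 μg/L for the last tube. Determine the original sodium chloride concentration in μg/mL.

Overall dilution factor = 2.994 × 15 × 100 = 4491.
Original = 194 μg/L × 4491 = 8.71 × 10⁵ μg/L = 871 μg/mL.

871 μg/mL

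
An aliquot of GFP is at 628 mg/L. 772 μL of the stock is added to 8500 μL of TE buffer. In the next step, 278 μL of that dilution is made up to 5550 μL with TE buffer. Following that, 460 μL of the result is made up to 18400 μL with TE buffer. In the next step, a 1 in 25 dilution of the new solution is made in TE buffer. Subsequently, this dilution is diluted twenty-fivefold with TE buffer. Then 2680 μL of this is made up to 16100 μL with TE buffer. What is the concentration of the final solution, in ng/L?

17.4 ng/L

Overall dilution factor = 12.01 × 19.96 × 40 × 25 × 25 × 6.007 = 3.60 × 10⁷.
628 mg/L / 3.60 × 10⁷ = 1.74 × 10⁻⁵ mg/L = 17.4 ng/L.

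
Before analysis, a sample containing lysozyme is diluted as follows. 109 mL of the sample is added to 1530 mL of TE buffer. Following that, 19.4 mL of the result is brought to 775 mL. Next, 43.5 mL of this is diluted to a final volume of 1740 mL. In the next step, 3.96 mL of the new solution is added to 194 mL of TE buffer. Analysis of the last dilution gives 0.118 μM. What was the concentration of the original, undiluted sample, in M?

0.142 M

Overall dilution factor = 15.04 × 39.95 × 40 × 49.99 = 1.20 × 10⁶.
Original = 0.118 μM × 1.20 × 10⁶ = 1.42 × 10⁵ μM = 0.142 M.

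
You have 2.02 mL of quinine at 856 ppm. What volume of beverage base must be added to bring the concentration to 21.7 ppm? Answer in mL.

V₂ = C₁V₁/C₂ = 856 × 2.02 / 21.7 = 79.7 mL.
Diluent to add = V₂ − V₁ = 79.7 − 2.02 = 77.7 mL.

77.7 mL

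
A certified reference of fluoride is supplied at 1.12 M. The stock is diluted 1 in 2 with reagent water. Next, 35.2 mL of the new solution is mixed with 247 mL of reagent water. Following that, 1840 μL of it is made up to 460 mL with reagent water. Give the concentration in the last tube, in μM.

Overall dilution factor = 2 × 8.017 × 250 = 4009.
1.12 M / 4009 = 2.79 × 10⁻⁴ M = 279 μM.

279 μM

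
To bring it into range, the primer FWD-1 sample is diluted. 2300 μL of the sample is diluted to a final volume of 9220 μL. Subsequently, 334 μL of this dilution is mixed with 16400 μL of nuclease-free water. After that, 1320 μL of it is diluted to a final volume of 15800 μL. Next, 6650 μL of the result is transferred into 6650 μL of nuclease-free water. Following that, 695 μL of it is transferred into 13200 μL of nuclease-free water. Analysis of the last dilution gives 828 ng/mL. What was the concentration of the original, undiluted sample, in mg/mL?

79.6 mg/mL

Overall dilution factor = 4.009 × 50.10 × 11.97 × 2 × 19.99 = 9.61 × 10⁴.
Original = 828 ng/mL × 9.61 × 10⁴ = 7.96 × 10⁷ ng/mL = 79.6 mg/mL.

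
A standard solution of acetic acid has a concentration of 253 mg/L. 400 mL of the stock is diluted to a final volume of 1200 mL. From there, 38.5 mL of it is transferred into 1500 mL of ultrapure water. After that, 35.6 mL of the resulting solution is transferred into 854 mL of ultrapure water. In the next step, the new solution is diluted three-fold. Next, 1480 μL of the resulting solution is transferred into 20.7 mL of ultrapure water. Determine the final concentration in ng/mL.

1.88 ng/mL

Overall dilution factor = 3 × 39.96 × 24.99 × 3 × 14.99 = 1.35 × 10⁵.
253 mg/L / 1.35 × 10⁵ = 1.88 × 10⁻³ mg/L = 1.88 ng/mL.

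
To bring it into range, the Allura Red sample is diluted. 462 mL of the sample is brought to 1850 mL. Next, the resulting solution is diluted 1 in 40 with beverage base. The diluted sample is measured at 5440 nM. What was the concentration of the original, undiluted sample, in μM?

871 μM

Overall dilution factor = 4.004 × 40 = 160.
Original = 5440 nM × 160 = 8.71 × 10⁵ nM = 871 μM.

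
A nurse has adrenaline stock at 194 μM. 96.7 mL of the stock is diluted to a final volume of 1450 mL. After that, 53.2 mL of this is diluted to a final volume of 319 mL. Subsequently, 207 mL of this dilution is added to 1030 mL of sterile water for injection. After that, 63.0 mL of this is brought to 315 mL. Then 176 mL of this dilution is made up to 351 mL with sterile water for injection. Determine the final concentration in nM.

36.2 nM

Overall dilution factor = 14.99 × 5.996 × 5.976 × 5 × 1.994 = 5358.
194 μM / 5358 = 0.0362 μM = 36.2 nM.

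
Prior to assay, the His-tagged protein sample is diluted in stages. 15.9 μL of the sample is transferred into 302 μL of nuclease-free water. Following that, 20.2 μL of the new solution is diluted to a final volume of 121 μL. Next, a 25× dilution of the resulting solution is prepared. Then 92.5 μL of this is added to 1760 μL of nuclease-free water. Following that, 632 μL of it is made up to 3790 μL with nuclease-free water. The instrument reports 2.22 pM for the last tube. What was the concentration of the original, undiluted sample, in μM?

0.798 μM

Overall dilution factor = 19.99 × 5.990 × 25 × 20.03 × 5.997 = 3.60 × 10⁵.
Original = 2.22 pM × 3.60 × 10⁵ = 7.98 × 10⁵ pM = 0.798 μM.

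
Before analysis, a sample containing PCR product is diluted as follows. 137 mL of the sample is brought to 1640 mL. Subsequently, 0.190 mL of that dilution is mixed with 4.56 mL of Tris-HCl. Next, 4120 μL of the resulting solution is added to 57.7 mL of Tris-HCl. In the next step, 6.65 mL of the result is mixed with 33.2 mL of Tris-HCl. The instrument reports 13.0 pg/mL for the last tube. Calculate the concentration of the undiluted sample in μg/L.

Overall dilution factor = 11.97 × 25 × 15.00 × 5.992 = 2.69 × 10⁴.
Original = 13.0 pg/mL × 2.69 × 10⁴ = 3.50 × 10⁵ pg/mL = 350 μg/L.

350 μg/L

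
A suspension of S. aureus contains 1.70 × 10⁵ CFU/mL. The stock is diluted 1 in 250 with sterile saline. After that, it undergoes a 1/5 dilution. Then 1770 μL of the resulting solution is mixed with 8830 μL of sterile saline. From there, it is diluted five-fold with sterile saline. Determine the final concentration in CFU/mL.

Overall dilution factor = 250 × 5 × 5.989 × 5 = 3.74 × 10⁴.
1.70 × 10⁵ CFU/mL / 3.74 × 10⁴ = 4.54 CFU/mL.

4.54 CFU/mL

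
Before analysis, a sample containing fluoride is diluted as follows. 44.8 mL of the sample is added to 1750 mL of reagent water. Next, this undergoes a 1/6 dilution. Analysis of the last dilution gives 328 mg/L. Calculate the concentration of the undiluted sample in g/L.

Overall dilution factor = 40.06 × 6 = 240.
Original = 328 mg/L × 240 = 7.88 × 10⁴ mg/L = 78.8 g/L.

78.8 g/L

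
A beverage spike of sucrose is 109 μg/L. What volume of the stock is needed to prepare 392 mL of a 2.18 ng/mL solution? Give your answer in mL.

2.18 ng/mL = 2.18 μg/L.
V₁ = C₂V₂/C₁ = 2.18 × 392 / 109 = 7.84 mL.

7.84 mL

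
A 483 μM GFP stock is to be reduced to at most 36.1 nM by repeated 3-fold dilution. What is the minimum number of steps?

Need 3ⁿ ≥ 1.34 × 10⁴, so n ≥ log(1.34 × 10⁴)/log(3) = 8.65.
Minimum whole steps: n = 9.

9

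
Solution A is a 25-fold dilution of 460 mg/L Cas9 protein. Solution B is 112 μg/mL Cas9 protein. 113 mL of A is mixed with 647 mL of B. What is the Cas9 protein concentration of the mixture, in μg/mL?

98.1 μg/mL

C_A = 460 mg/L / 25 = 18.4 mg/L.
C_B = 112 μg/mL = 112 mg/L.
C_mix = (C_A·V_A + C_B·V_B)/(V_A + V_B) = (18.4×113 + 112×647) / 760.0 = 98.1 mg/L = 98.1 μg/mL.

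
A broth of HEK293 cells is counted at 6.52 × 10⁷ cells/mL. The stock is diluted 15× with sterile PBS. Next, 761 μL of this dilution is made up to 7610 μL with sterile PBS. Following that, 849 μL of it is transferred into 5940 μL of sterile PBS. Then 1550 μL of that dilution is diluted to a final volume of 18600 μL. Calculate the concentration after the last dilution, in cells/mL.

4530 cells/mL

Overall dilution factor = 15 × 10 × 7.996 × 12 = 1.44 × 10⁴.
6.52 × 10⁷ cells/mL / 1.44 × 10⁴ = 4530 cells/mL.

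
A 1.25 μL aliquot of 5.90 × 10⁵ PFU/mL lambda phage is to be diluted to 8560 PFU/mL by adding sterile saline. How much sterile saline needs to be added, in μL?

84.9 μL

V₂ = C₁V₁/C₂ = 5.90 × 10⁵ × 1.25 / 8560 = 86.2 μL.
Diluent to add = V₂ − V₁ = 86.2 − 1.25 = 84.9 μL.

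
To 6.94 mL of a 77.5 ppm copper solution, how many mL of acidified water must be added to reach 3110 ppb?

166 mL

3110 ppb = 3.11 ppm.
V₂ = C₁V₁/C₂ = 77.5 × 6.94 / 3.11 = 173 mL.
Diluent to add = V₂ − V₁ = 173 − 6.94 = 166 mL.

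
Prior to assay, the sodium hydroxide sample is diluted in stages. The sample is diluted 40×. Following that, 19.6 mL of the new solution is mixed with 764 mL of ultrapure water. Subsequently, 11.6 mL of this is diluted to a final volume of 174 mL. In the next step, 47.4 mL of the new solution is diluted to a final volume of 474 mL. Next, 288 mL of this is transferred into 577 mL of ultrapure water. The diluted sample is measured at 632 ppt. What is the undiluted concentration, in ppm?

455 ppm

Overall dilution factor = 40 × 39.98 × 15 × 10 × 3.003 = 7.20 × 10⁵.
Original = 632 ppt × 7.20 × 10⁵ = 4.55 × 10⁸ ppt = 455 ppm.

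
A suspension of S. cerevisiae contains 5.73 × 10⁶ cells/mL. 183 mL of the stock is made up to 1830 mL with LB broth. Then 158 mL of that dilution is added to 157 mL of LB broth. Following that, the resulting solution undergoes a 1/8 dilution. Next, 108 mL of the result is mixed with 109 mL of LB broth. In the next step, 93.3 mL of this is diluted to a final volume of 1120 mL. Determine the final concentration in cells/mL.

1490 cells/mL

Overall dilution factor = 10 × 1.994 × 8 × 2.009 × 12.00 = 3847.
5.73 × 10⁶ cells/mL / 3847 = 1490 cells/mL.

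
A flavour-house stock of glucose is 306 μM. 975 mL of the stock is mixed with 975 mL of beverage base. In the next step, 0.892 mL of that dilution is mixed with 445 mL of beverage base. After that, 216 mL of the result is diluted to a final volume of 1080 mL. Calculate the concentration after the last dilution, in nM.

61.2 nM

Overall dilution factor = 2 × 499.9 × 5 = 4999.
306 μM / 4999 = 0.0612 μM = 61.2 nM.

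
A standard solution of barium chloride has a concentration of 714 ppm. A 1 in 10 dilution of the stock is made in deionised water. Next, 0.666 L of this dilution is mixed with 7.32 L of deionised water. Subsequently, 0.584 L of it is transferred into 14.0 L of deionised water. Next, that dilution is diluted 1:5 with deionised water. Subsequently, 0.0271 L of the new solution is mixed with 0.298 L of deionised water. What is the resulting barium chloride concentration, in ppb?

Overall dilution factor = 10 × 11.99 × 24.97 × 5 × 12.00 = 1.80 × 10⁵.
714 ppm / 1.80 × 10⁵ = 3.98 × 10⁻³ ppm = 3.98 ppb.

3.98 ppb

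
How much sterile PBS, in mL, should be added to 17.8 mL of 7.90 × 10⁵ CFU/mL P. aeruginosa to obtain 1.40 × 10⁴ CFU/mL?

V₂ = C₁V₁/C₂ = 7.90 × 10⁵ × 17.8 / 1.40 × 10⁴ = 1004 mL.
Diluent to add = V₂ − V₁ = 1004 − 17.8 = 987 mL.

987 mL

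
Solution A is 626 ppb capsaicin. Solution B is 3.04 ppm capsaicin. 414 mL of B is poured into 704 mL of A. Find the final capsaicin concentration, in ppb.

1520 ppb

C_B = 3.04 ppm = 3040 ppb.
C_mix = (C_A·V_A + C_B·V_B)/(V_A + V_B) = (626×704 + 3040×414) / 1118 = 1520 ppb.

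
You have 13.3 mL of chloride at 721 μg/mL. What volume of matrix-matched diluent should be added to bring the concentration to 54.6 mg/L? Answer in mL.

162 mL

54.6 mg/L = 54.6 μg/mL.
V₂ = C₁V₁/C₂ = 721 × 13.3 / 54.6 = 176 mL.
Diluent to add = V₂ − V₁ = 176 − 13.3 = 162 mL.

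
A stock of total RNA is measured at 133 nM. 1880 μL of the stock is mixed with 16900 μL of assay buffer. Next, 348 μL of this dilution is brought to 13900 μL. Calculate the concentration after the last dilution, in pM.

Overall dilution factor = 9.989 × 39.94 = 399.
133 nM / 399 = 0.333 nM = 333 pM.

333 pM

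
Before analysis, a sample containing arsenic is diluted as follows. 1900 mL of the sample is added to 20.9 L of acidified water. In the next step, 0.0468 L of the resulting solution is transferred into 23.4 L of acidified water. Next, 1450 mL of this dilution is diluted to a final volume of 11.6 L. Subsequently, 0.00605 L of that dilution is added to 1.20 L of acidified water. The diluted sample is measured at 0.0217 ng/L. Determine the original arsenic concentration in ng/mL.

Overall dilution factor = 12 × 501 × 8 × 199.3 = 9.59 × 10⁶.
Original = 0.0217 ng/L × 9.59 × 10⁶ = 2.08 × 10⁵ ng/L = 208 ng/mL.

208 ng/mL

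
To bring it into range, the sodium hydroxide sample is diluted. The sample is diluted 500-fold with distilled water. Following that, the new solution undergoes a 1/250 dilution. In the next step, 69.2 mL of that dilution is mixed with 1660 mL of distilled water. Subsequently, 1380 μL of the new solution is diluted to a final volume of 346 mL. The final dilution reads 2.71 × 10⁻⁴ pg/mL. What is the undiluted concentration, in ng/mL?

212 ng/mL

Overall dilution factor = 500 × 250 × 24.99 × 250.7 = 7.83 × 10⁸.
Original = 2.71 × 10⁻⁴ pg/mL × 7.83 × 10⁸ = 2.12 × 10⁵ pg/mL = 212 ng/mL.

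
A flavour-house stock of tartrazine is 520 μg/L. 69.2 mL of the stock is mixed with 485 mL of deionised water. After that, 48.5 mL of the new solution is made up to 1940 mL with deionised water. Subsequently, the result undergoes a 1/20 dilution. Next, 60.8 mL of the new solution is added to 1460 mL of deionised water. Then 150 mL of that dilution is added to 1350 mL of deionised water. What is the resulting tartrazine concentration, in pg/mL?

0.324 pg/mL

Overall dilution factor = 8.009 × 40 × 20 × 25.01 × 10 = 1.60 × 10⁶.
520 μg/L / 1.60 × 10⁶ = 3.24 × 10⁻⁴ μg/L = 0.324 pg/mL.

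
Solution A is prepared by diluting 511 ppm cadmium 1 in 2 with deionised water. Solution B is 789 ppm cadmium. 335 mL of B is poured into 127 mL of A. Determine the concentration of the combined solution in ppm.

642 ppm

C_A = 511 ppm / 2 = 256 ppm.
C_mix = (C_A·V_A + C_B·V_B)/(V_A + V_B) = (256×127 + 789×335) / 462.0 = 642 ppm.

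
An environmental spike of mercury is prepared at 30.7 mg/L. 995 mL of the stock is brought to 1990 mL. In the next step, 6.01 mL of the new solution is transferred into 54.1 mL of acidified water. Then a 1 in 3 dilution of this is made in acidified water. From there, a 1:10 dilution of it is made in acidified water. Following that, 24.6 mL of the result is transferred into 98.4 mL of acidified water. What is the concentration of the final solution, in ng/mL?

10.2 ng/mL

Overall dilution factor = 2 × 10.00 × 3 × 10 × 5 = 3000.
30.7 mg/L / 3000 = 0.0102 mg/L = 10.2 ng/mL.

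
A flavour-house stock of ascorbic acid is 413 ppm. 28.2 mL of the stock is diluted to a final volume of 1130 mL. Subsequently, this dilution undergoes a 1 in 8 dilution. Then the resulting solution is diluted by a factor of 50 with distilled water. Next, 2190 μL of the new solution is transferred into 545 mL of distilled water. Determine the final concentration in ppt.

103 ppt

Overall dilution factor = 40.07 × 8 × 50 × 249.9 = 4.00 × 10⁶.
413 ppm / 4.00 × 10⁶ = 1.03 × 10⁻⁴ ppm = 103 ppt.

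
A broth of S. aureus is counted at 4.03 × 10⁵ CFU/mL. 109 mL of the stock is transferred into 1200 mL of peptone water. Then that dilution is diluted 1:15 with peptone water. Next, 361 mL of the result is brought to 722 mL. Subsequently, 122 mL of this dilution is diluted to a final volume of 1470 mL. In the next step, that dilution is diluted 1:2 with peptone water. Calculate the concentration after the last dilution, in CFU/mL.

Overall dilution factor = 12.01 × 15 × 2 × 12.05 × 2 = 8682.
4.03 × 10⁵ CFU/mL / 8682 = 46.4 CFU/mL.

46.4 CFU/mL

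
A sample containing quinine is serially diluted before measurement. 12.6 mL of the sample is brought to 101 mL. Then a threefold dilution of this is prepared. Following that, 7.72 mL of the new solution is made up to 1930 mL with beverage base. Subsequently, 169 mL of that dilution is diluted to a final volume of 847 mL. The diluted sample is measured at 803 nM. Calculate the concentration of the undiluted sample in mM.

Overall dilution factor = 8.016 × 3 × 250 × 5.012 = 3.01 × 10⁴.
Original = 803 nM × 3.01 × 10⁴ = 2.42 × 10⁷ nM = 24.2 mM.

24.2 mM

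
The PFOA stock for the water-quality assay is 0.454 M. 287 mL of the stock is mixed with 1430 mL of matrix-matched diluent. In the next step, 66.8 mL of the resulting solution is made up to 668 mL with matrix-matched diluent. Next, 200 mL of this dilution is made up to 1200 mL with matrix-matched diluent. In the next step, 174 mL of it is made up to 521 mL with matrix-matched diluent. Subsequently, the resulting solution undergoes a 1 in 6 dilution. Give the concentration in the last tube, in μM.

70.4 μM

Overall dilution factor = 5.983 × 10 × 6 × 2.994 × 6 = 6449.
0.454 M / 6449 = 7.04 × 10⁻⁵ M = 70.4 μM.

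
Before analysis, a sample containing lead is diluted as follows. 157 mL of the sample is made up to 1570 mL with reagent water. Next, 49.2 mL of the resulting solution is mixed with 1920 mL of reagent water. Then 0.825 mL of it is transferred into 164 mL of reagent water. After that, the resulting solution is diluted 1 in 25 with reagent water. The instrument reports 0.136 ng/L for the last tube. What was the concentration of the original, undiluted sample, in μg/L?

272 μg/L

Overall dilution factor = 10 × 40.02 × 199.8 × 25 = 2.00 × 10⁶.
Original = 0.136 ng/L × 2.00 × 10⁶ = 2.72 × 10⁵ ng/L = 272 μg/L.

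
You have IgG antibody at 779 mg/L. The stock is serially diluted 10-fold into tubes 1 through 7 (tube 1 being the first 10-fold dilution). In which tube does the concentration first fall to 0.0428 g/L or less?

Tube n has concentration 779 mg/L / 10ⁿ.
Need 10ⁿ ≥ 779 mg/L / 0.0428 g/L = 18.2, so n ≥ 1.26.
First such tube: n = 2.

tube 2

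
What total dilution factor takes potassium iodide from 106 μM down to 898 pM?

Factor = C₀/C_target = 106 μM / 898 pM = 1.18 × 10⁵.

1.18 × 10⁵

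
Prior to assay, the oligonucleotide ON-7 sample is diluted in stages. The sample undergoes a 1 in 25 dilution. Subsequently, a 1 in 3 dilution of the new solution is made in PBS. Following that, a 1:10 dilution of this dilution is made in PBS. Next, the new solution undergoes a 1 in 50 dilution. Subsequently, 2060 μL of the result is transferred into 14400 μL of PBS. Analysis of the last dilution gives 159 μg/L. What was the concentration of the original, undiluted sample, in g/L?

47.6 g/L

Overall dilution factor = 25 × 3 × 10 × 50 × 7.990 = 3.00 × 10⁵.
Original = 159 μg/L × 3.00 × 10⁵ = 4.76 × 10⁷ μg/L = 47.6 g/L.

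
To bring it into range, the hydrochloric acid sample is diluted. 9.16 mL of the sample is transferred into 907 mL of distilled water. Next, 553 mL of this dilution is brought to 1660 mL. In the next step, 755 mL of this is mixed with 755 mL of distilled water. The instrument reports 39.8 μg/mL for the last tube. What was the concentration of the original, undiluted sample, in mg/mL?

Overall dilution factor = 100.0 × 3.002 × 2 = 600.
Original = 39.8 μg/mL × 600 = 2.39 × 10⁴ μg/mL = 23.9 mg/mL.

23.9 mg/mL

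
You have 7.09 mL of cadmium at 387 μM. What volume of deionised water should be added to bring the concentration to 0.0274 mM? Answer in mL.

0.0274 mM = 27.4 μM.
V₂ = C₁V₁/C₂ = 387 × 7.09 / 27.4 = 100 mL.
Diluent to add = V₂ − V₁ = 100 − 7.09 = 93.0 mL.

93.0 mL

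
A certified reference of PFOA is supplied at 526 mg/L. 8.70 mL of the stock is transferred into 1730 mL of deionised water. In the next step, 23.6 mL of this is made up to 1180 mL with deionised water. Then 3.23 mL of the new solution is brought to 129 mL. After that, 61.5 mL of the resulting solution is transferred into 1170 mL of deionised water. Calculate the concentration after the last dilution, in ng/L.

Overall dilution factor = 199.9 × 50 × 39.94 × 20.02 = 7.99 × 10⁶.
526 mg/L / 7.99 × 10⁶ = 6.58 × 10⁻⁵ mg/L = 65.8 ng/L.

65.8 ng/L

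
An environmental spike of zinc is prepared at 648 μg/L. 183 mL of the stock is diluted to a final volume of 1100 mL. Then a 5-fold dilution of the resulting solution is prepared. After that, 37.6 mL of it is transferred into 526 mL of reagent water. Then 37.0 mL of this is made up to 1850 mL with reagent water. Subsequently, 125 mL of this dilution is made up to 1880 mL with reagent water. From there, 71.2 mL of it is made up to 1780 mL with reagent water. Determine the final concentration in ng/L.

Overall dilution factor = 6.011 × 5 × 14.99 × 50 × 15.04 × 25 = 8.47 × 10⁶.
648 μg/L / 8.47 × 10⁶ = 7.65 × 10⁻⁵ μg/L = 0.0765 ng/L.

0.0765 ng/L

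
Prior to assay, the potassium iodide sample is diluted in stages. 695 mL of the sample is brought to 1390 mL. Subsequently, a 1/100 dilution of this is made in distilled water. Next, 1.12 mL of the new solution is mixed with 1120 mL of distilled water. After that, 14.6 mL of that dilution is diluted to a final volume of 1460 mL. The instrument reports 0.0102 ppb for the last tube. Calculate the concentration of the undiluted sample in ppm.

Overall dilution factor = 2 × 100 × 1001 × 100 = 2.00 × 10⁷.
Original = 0.0102 ppb × 2.00 × 10⁷ = 2.04 × 10⁵ ppb = 204 ppm.

204 ppm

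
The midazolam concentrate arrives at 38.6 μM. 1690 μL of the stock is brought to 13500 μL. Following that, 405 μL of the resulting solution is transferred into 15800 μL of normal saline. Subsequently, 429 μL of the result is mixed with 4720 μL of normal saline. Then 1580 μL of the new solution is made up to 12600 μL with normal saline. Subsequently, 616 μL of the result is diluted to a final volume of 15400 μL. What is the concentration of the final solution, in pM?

Overall dilution factor = 7.988 × 40.01 × 12.00 × 7.975 × 25 = 7.65 × 10⁵.
38.6 μM / 7.65 × 10⁵ = 5.05 × 10⁻⁵ μM = 50.5 pM.

50.5 pM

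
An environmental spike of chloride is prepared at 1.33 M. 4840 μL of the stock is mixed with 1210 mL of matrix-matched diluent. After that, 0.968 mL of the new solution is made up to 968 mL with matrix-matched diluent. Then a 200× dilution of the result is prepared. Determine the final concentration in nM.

26.5 nM

Overall dilution factor = 251 × 1000 × 200 = 5.02 × 10⁷.
1.33 M / 5.02 × 10⁷ = 2.65 × 10⁻⁸ M = 26.5 nM.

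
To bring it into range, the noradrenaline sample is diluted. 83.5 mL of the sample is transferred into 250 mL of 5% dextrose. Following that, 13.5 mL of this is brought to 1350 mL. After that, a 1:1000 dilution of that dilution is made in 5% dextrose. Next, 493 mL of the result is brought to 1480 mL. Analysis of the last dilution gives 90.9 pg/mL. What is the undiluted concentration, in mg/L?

109 mg/L

Overall dilution factor = 3.994 × 100 × 1000 × 3.002 = 1.20 × 10⁶.
Original = 90.9 pg/mL × 1.20 × 10⁶ = 1.09 × 10⁸ pg/mL = 109 mg/L.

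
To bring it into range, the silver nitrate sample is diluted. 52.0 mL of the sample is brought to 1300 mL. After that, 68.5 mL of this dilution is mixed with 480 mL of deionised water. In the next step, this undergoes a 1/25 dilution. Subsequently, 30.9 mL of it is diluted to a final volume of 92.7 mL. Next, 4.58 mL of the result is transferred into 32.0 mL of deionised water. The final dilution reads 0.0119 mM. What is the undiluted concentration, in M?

1.43 M

Overall dilution factor = 25 × 8.007 × 25 × 3 × 7.987 = 1.20 × 10⁵.
Original = 0.0119 mM × 1.20 × 10⁵ = 1427 mM = 1.43 M.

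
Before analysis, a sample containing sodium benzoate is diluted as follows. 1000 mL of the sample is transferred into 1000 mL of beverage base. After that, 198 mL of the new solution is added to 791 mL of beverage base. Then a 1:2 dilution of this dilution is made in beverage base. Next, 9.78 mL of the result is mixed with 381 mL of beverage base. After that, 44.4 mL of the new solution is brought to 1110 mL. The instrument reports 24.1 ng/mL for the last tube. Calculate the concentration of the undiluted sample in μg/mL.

Overall dilution factor = 2 × 4.995 × 2 × 39.96 × 25 = 2.00 × 10⁴.
Original = 24.1 ng/mL × 2.00 × 10⁴ = 4.81 × 10⁵ ng/mL = 481 μg/mL.

481 μg/mL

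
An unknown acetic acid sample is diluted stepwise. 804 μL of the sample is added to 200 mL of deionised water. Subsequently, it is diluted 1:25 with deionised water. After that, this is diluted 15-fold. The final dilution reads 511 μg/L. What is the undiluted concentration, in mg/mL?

Overall dilution factor = 249.8 × 25 × 15 = 9.37 × 10⁴.
Original = 511 μg/L × 9.37 × 10⁴ = 4.79 × 10⁷ μg/L = 47.9 mg/mL.

47.9 mg/mL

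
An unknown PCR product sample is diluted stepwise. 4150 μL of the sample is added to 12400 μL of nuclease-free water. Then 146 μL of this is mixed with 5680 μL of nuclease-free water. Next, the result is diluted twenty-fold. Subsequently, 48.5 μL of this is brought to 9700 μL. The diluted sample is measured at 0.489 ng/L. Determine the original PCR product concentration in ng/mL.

311 ng/mL

Overall dilution factor = 3.988 × 39.90 × 20 × 200 = 6.37 × 10⁵.
Original = 0.489 ng/L × 6.37 × 10⁵ = 3.11 × 10⁵ ng/L = 311 ng/mL.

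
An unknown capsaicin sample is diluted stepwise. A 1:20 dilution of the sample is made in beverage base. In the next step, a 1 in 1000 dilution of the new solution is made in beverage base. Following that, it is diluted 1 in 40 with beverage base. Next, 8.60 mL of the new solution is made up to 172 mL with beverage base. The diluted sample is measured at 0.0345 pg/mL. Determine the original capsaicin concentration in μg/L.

552 μg/L

Overall dilution factor = 20 × 1000 × 40 × 20 = 1.60 × 10⁷.
Original = 0.0345 pg/mL × 1.60 × 10⁷ = 5.52 × 10⁵ pg/mL = 552 μg/L.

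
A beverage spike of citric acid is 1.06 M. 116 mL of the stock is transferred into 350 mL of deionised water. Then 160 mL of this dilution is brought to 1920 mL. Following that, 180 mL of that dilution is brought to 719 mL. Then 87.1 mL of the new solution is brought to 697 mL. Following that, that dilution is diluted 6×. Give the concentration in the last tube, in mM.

Overall dilution factor = 4.017 × 12 × 3.994 × 8.002 × 6 = 9246.
1.06 M / 9246 = 1.15 × 10⁻⁴ M = 0.115 mM.

0.115 mM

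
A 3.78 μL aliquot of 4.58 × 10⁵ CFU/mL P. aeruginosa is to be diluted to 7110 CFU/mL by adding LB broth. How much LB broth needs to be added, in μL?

V₂ = C₁V₁/C₂ = 4.58 × 10⁵ × 3.78 / 7110 = 243 μL.
Diluent to add = V₂ − V₁ = 243 − 3.78 = 240 μL.

240 μL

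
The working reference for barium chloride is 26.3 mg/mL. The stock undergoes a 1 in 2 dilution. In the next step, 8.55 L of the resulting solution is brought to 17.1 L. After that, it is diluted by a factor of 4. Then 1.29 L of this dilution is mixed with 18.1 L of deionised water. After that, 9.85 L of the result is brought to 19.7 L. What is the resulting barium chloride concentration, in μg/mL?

54.7 μg/mL

Overall dilution factor = 2 × 2 × 4 × 15.03 × 2 = 481.
26.3 mg/mL / 481 = 0.0547 mg/mL = 54.7 μg/mL.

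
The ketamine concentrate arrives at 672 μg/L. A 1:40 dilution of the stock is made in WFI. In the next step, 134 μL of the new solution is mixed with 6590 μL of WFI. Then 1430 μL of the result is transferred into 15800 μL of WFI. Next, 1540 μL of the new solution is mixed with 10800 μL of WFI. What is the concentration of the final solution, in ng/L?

Overall dilution factor = 40 × 50.18 × 12.05 × 8.013 = 1.94 × 10⁵.
672 μg/L / 1.94 × 10⁵ = 3.47 × 10⁻³ μg/L = 3.47 ng/L.

3.47 ng/L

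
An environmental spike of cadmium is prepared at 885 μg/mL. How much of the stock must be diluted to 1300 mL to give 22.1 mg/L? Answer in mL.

32.5 mL

22.1 mg/L = 22.1 μg/mL.
V₁ = C₂V₂/C₁ = 22.1 × 1300 / 885 = 32.5 mL.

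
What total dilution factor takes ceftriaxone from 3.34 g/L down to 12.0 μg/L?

Factor = C₀/C_target = 3.34 g/L / 12.0 μg/L = 2.78 × 10⁵.

2.78 × 10⁵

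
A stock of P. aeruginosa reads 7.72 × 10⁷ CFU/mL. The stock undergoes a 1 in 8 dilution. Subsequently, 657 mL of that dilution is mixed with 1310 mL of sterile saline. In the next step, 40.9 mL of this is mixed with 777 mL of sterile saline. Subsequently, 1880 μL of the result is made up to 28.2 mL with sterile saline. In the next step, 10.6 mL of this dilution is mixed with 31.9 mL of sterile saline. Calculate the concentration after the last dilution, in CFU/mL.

Overall dilution factor = 8 × 2.994 × 20.00 × 15 × 4.009 = 2.88 × 10⁴.
7.72 × 10⁷ CFU/mL / 2.88 × 10⁴ = 2680 CFU/mL.

2680 CFU/mL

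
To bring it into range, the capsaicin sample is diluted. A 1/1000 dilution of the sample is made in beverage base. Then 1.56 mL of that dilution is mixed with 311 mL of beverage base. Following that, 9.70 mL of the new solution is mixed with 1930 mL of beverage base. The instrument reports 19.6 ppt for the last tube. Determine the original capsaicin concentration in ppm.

785 ppm

Overall dilution factor = 1000 × 200.4 × 200.0 = 4.01 × 10⁷.
Original = 19.6 ppt × 4.01 × 10⁷ = 7.85 × 10⁸ ppt = 785 ppm.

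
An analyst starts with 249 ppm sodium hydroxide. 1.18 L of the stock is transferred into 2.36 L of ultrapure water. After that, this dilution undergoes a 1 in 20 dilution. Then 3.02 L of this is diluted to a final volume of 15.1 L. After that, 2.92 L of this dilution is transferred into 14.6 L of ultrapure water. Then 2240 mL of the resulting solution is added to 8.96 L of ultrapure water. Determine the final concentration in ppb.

27.7 ppb

Overall dilution factor = 3 × 20 × 5 × 6 × 5 = 9000.
249 ppm / 9000 = 0.0277 ppm = 27.7 ppb.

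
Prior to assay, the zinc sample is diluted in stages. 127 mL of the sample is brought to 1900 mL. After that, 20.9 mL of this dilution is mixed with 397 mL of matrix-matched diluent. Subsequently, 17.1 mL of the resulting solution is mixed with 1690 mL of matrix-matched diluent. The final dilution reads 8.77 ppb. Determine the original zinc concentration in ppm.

262 ppm

Overall dilution factor = 14.96 × 20.00 × 99.83 = 2.99 × 10⁴.
Original = 8.77 ppb × 2.99 × 10⁴ = 2.62 × 10⁵ ppb = 262 ppm.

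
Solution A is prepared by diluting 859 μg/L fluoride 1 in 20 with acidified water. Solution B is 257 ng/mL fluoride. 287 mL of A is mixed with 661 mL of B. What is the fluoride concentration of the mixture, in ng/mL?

192 ng/mL

C_A = 859 μg/L / 20 = 43.0 μg/L.
C_B = 257 ng/mL = 257 μg/L.
C_mix = (C_A·V_A + C_B·V_B)/(V_A + V_B) = (43.0×287 + 257×661) / 948.0 = 192 μg/L = 192 ng/mL.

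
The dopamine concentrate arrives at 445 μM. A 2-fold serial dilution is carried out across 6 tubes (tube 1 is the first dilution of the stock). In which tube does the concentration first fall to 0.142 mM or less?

tube 2

Tube n has concentration 445 μM / 2ⁿ.
Need 2ⁿ ≥ 445 μM / 0.142 mM = 3.13, so n ≥ 1.65.
First such tube: n = 2.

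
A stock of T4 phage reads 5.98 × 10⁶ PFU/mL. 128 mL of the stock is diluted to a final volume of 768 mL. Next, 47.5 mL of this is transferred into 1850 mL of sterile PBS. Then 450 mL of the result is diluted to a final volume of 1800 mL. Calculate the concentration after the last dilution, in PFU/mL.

6240 PFU/mL

Overall dilution factor = 6 × 39.95 × 4 = 959.
5.98 × 10⁶ PFU/mL / 959 = 6240 PFU/mL.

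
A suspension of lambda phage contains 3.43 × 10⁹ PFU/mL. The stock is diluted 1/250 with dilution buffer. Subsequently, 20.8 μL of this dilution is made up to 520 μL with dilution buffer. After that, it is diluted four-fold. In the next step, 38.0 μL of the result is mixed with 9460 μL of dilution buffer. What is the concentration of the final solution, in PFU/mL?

549 PFU/mL

Overall dilution factor = 250 × 25 × 4 × 249.9 = 6.25 × 10⁶.
3.43 × 10⁹ PFU/mL / 6.25 × 10⁶ = 549 PFU/mL.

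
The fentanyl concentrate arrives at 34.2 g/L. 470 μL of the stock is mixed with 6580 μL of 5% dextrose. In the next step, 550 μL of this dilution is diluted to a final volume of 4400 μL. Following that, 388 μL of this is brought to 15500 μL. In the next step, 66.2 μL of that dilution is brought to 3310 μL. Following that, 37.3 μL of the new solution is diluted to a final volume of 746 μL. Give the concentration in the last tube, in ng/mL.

7.13 ng/mL

Overall dilution factor = 15 × 8 × 39.95 × 50 × 20 = 4.79 × 10⁶.
34.2 g/L / 4.79 × 10⁶ = 7.13 × 10⁻⁶ g/L = 7.13 ng/mL.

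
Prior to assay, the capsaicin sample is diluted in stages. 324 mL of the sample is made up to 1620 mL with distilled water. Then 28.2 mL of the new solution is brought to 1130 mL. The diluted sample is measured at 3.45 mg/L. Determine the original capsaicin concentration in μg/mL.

Overall dilution factor = 5 × 40.07 = 200.
Original = 3.45 mg/L × 200 = 691 mg/L = 691 μg/mL.

691 μg/mL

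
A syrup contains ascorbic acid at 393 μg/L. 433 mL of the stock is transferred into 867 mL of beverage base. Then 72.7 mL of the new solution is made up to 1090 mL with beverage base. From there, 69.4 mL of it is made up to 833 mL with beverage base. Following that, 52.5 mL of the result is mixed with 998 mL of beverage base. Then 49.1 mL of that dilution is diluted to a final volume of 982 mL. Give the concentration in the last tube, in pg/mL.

1.82 pg/mL

Overall dilution factor = 3.002 × 14.99 × 12.00 × 20.01 × 20 = 2.16 × 10⁵.
393 μg/L / 2.16 × 10⁵ = 1.82 × 10⁻³ μg/L = 1.82 pg/mL.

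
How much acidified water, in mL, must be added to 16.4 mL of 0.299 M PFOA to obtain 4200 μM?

1150 mL

4200 μM = 4.20 × 10⁻³ M.
V₂ = C₁V₁/C₂ = 0.299 × 16.4 / 4.20 × 10⁻³ = 1168 mL.
Diluent to add = V₂ − V₁ = 1168 − 16.4 = 1150 mL.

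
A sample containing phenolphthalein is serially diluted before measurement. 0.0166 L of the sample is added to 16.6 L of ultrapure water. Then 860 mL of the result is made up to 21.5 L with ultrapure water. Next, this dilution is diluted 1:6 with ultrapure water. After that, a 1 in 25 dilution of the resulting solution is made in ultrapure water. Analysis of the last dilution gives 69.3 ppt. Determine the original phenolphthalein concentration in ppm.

Overall dilution factor = 1001 × 25 × 6 × 25 = 3.75 × 10⁶.
Original = 69.3 ppt × 3.75 × 10⁶ = 2.60 × 10⁸ ppt = 260 ppm.

260 ppm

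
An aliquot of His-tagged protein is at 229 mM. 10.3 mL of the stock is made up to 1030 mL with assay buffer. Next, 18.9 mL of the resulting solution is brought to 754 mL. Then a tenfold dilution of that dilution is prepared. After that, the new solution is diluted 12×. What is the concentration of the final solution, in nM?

Overall dilution factor = 100 × 39.89 × 10 × 12 = 4.79 × 10⁵.
229 mM / 4.79 × 10⁵ = 4.78 × 10⁻⁴ mM = 478 nM.

478 nM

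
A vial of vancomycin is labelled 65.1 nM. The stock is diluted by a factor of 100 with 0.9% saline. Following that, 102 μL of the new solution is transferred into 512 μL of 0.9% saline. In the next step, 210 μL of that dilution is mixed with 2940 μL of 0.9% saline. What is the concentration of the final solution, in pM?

Overall dilution factor = 100 × 6.020 × 15 = 9029.
65.1 nM / 9029 = 7.21 × 10⁻³ nM = 7.21 pM.

7.21 pM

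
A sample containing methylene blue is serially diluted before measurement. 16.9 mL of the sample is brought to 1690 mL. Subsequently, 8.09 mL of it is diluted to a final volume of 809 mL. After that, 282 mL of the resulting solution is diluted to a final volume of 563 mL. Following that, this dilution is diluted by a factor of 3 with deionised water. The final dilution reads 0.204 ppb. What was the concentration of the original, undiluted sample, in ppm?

12.2 ppm

Overall dilution factor = 100 × 100 × 1.996 × 3 = 5.99 × 10⁴.
Original = 0.204 ppb × 5.99 × 10⁴ = 1.22 × 10⁴ ppb = 12.2 ppm.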